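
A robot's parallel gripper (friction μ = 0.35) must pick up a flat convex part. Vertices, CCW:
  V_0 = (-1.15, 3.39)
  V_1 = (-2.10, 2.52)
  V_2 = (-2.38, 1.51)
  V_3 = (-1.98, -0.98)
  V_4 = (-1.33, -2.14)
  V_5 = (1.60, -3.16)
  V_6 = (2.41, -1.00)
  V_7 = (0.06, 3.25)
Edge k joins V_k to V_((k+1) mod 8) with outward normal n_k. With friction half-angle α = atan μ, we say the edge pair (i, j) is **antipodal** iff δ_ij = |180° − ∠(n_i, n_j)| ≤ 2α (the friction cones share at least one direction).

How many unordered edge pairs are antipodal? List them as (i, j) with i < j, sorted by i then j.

α = atan 0.35 = 19.29°;  2α = 38.58°
n_0 = (-0.6754, +0.7375)
n_1 = (-0.9637, +0.2672)
n_2 = (-0.9873, -0.1586)
n_3 = (-0.8724, -0.4888)
n_4 = (-0.3288, -0.9444)
n_5 = (+0.9363, -0.3511)
n_6 = (+0.8751, +0.4839)
n_7 = (+0.1149, +0.9934)
  (0,1): δ = 147.98°  ·
  (0,2): δ = 123.36°  ·
  (0,3): δ = 103.22°  ·
  (0,4): δ = 61.68°  ·
  (0,5): δ = 26.96°  ✓
  (0,6): δ = 76.46°  ·
  (0,7): δ = 130.92°  ·
  (1,2): δ = 155.38°  ·
  (1,3): δ = 135.24°  ·
  (1,4): δ = 93.70°  ·
  (1,5): δ = 5.06°  ✓
  (1,6): δ = 44.43°  ·
  (1,7): δ = 98.89°  ·
  (2,3): δ = 159.86°  ·
  (2,4): δ = 118.32°  ·
  (2,5): δ = 29.68°  ✓
  (2,6): δ = 19.81°  ✓
  (2,7): δ = 74.27°  ·
  (3,4): δ = 138.46°  ·
  (3,5): δ = 49.82°  ·
  (3,6): δ = 0.32°  ✓
  (3,7): δ = 54.14°  ·
  (4,5): δ = 91.36°  ·
  (4,6): δ = 41.87°  ·
  (4,7): δ = 12.59°  ✓
  (5,6): δ = 130.50°  ·
  (5,7): δ = 76.04°  ·
  (6,7): δ = 125.54°  ·
antipodal pairs: 6

count = 6; pairs: (0,5), (1,5), (2,5), (2,6), (3,6), (4,7)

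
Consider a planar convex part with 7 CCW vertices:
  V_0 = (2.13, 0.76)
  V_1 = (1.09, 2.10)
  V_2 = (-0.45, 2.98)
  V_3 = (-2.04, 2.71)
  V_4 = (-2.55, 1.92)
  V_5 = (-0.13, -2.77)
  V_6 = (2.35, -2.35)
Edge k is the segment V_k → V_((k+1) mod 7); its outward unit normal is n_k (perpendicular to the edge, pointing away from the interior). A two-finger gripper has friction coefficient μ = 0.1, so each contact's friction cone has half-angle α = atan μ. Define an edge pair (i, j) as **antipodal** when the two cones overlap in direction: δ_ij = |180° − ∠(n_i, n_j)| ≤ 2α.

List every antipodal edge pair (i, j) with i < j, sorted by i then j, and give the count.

count = 2; pairs: (0,4), (2,5)

α = atan 0.1 = 5.71°;  2α = 11.42°
n_0 = (+0.7900, +0.6131)
n_1 = (+0.4961, +0.8682)
n_2 = (-0.1674, +0.9859)
n_3 = (-0.8401, +0.5424)
n_4 = (-0.8887, -0.4585)
n_5 = (+0.1670, -0.9860)
n_6 = (+0.9975, +0.0706)
  (0,1): δ = 157.56°  ·
  (0,2): δ = 118.18°  ·
  (0,3): δ = 70.66°  ·
  (0,4): δ = 10.52°  ✓
  (0,5): δ = 61.80°  ·
  (0,6): δ = 146.23°  ·
  (1,2): δ = 140.62°  ·
  (1,3): δ = 93.10°  ·
  (1,4): δ = 32.96°  ·
  (1,5): δ = 39.36°  ·
  (1,6): δ = 123.79°  ·
  (2,3): δ = 132.48°  ·
  (2,4): δ = 72.34°  ·
  (2,5): δ = 0.03°  ✓
  (2,6): δ = 84.41°  ·
  (3,4): δ = 119.86°  ·
  (3,5): δ = 47.54°  ·
  (3,6): δ = 36.89°  ·
  (4,5): δ = 107.68°  ·
  (4,6): δ = 23.25°  ·
  (5,6): δ = 95.57°  ·
antipodal pairs: 2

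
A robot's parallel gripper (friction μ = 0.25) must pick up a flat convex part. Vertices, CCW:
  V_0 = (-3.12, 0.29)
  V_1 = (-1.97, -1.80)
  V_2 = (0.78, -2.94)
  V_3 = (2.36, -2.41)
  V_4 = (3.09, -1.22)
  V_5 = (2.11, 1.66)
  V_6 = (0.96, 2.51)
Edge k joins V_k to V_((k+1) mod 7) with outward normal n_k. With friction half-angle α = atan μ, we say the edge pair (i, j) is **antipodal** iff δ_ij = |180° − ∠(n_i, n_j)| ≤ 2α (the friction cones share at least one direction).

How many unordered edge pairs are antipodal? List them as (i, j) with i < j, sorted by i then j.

count = 4; pairs: (0,4), (0,5), (1,5), (2,6)

α = atan 0.25 = 14.04°;  2α = 28.07°
n_0 = (-0.8761, -0.4821)
n_1 = (-0.3829, -0.9238)
n_2 = (+0.3180, -0.9481)
n_3 = (+0.8524, -0.5229)
n_4 = (+0.9467, +0.3221)
n_5 = (+0.5944, +0.8042)
n_6 = (-0.4779, +0.8784)
  (0,1): δ = 141.34°  ·
  (0,2): δ = 100.28°  ·
  (0,3): δ = 60.35°  ·
  (0,4): δ = 10.03°  ✓
  (0,5): δ = 24.71°  ✓
  (0,6): δ = 89.73°  ·
  (1,2): δ = 138.94°  ·
  (1,3): δ = 99.01°  ·
  (1,4): δ = 48.69°  ·
  (1,5): δ = 13.95°  ✓
  (1,6): δ = 51.07°  ·
  (2,3): δ = 140.07°  ·
  (2,4): δ = 89.75°  ·
  (2,5): δ = 55.01°  ·
  (2,6): δ = 10.01°  ✓
  (3,4): δ = 129.68°  ·
  (3,5): δ = 94.94°  ·
  (3,6): δ = 29.92°  ·
  (4,5): δ = 145.26°  ·
  (4,6): δ = 80.24°  ·
  (5,6): δ = 114.98°  ·
antipodal pairs: 4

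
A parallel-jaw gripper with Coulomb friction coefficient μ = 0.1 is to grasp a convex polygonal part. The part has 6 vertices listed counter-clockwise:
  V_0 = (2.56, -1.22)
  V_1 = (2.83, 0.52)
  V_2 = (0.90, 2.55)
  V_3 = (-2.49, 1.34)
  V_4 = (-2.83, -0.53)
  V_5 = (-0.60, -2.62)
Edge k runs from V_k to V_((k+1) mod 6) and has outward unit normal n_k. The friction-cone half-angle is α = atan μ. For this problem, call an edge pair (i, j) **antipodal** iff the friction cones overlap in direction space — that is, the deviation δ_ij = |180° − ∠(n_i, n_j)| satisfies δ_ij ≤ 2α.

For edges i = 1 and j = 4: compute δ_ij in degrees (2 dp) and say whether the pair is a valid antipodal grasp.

α = atan 0.1 = 5.71°;  2α = 11.42°
edge 1: e_1 = (-1.93, +2.03);  n_1 = (+0.7247, +0.6890)
edge 4: e_4 = (+2.23, -2.09);  n_4 = (-0.6838, -0.7296)
∠(n_1, n_4) = 176.70°
δ = |180° − 176.70°| = 3.30°
3.30° ≤ 2α = 11.42°  →  valid

δ = 3.30°, valid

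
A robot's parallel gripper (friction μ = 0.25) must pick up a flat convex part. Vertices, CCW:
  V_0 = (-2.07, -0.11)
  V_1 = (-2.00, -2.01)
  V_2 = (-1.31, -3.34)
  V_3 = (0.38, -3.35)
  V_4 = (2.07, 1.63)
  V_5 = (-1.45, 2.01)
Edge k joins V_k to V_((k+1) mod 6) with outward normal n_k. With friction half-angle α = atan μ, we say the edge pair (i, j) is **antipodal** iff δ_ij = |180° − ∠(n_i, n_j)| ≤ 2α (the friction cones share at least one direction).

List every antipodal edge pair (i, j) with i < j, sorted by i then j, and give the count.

α = atan 0.25 = 14.04°;  2α = 28.07°
n_0 = (-0.9993, -0.0368)
n_1 = (-0.8877, -0.4605)
n_2 = (-0.0059, -1.0000)
n_3 = (+0.9470, -0.3214)
n_4 = (+0.1073, +0.9942)
n_5 = (-0.9598, +0.2807)
  (0,1): δ = 154.69°  ·
  (0,2): δ = 92.45°  ·
  (0,3): δ = 20.85°  ✓
  (0,4): δ = 81.73°  ·
  (0,5): δ = 161.59°  ·
  (1,2): δ = 117.76°  ·
  (1,3): δ = 46.17°  ·
  (1,4): δ = 56.42°  ·
  (1,5): δ = 136.28°  ·
  (2,3): δ = 108.41°  ·
  (2,4): δ = 5.82°  ✓
  (2,5): δ = 74.04°  ·
  (3,4): δ = 77.42°  ·
  (3,5): δ = 2.44°  ✓
  (4,5): δ = 100.14°  ·
antipodal pairs: 3

count = 3; pairs: (0,3), (2,4), (3,5)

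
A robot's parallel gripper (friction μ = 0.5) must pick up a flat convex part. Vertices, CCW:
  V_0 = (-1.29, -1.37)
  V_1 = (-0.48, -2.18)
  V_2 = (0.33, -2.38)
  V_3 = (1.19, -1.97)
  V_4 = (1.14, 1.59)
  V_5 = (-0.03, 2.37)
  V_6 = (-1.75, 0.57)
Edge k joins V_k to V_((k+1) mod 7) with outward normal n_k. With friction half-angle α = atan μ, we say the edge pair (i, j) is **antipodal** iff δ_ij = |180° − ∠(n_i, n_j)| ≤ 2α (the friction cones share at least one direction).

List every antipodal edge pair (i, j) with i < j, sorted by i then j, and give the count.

count = 7; pairs: (0,3), (0,4), (1,4), (2,5), (3,5), (3,6), (4,6)

α = atan 0.5 = 26.57°;  2α = 53.13°
n_0 = (-0.7071, -0.7071)
n_1 = (-0.2397, -0.9708)
n_2 = (+0.4303, -0.9027)
n_3 = (+0.9999, +0.0140)
n_4 = (+0.5547, +0.8321)
n_5 = (-0.7230, +0.6909)
n_6 = (-0.9730, -0.2307)
  (0,1): δ = 148.87°  ·
  (0,2): δ = 109.51°  ·
  (0,3): δ = 44.20°  ✓
  (0,4): δ = 11.31°  ✓
  (0,5): δ = 91.30°  ·
  (0,6): δ = 148.34°  ·
  (1,2): δ = 140.64°  ·
  (1,3): δ = 75.33°  ·
  (1,4): δ = 19.82°  ✓
  (1,5): δ = 60.17°  ·
  (1,6): δ = 117.21°  ·
  (2,3): δ = 114.68°  ·
  (2,4): δ = 59.18°  ·
  (2,5): δ = 20.81°  ✓
  (2,6): δ = 77.85°  ·
  (3,4): δ = 124.49°  ·
  (3,5): δ = 44.50°  ✓
  (3,6): δ = 12.53°  ✓
  (4,5): δ = 100.01°  ·
  (4,6): δ = 42.97°  ✓
  (5,6): δ = 122.96°  ·
antipodal pairs: 7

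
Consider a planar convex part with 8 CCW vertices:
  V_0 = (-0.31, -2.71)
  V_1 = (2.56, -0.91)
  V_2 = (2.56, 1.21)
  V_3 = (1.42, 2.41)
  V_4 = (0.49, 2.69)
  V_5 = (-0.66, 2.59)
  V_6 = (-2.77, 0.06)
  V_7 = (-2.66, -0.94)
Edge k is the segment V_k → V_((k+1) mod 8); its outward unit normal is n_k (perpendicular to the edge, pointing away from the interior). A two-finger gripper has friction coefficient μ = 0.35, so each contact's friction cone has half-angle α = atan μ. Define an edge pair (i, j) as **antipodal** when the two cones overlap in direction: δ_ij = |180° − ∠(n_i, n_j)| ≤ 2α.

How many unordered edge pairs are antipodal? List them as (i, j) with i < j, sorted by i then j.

α = atan 0.35 = 19.29°;  2α = 38.58°
n_0 = (+0.5313, -0.8472)
n_1 = (+1.0000, -0.0000)
n_2 = (+0.7250, +0.6887)
n_3 = (+0.2883, +0.9575)
n_4 = (-0.0866, +0.9962)
n_5 = (-0.7680, +0.6405)
n_6 = (-0.9940, -0.1093)
n_7 = (-0.6016, -0.7988)
  (0,1): δ = 122.10°  ·
  (0,2): δ = 78.56°  ·
  (0,3): δ = 48.85°  ·
  (0,4): δ = 27.13°  ✓
  (0,5): δ = 18.08°  ✓
  (0,6): δ = 64.18°  ·
  (0,7): δ = 110.92°  ·
  (1,2): δ = 136.47°  ·
  (1,3): δ = 106.76°  ·
  (1,4): δ = 85.03°  ·
  (1,5): δ = 39.83°  ·
  (1,6): δ = 6.28°  ✓
  (1,7): δ = 53.01°  ·
  (2,3): δ = 150.29°  ·
  (2,4): δ = 128.56°  ·
  (2,5): δ = 83.36°  ·
  (2,6): δ = 37.25°  ✓
  (2,7): δ = 9.48°  ✓
  (3,4): δ = 158.27°  ·
  (3,5): δ = 113.07°  ·
  (3,6): δ = 66.97°  ·
  (3,7): δ = 20.23°  ✓
  (4,5): δ = 134.80°  ·
  (4,6): δ = 88.69°  ·
  (4,7): δ = 41.96°  ·
  (5,6): δ = 133.89°  ·
  (5,7): δ = 87.16°  ·
  (6,7): δ = 133.26°  ·
antipodal pairs: 6

count = 6; pairs: (0,4), (0,5), (1,6), (2,6), (2,7), (3,7)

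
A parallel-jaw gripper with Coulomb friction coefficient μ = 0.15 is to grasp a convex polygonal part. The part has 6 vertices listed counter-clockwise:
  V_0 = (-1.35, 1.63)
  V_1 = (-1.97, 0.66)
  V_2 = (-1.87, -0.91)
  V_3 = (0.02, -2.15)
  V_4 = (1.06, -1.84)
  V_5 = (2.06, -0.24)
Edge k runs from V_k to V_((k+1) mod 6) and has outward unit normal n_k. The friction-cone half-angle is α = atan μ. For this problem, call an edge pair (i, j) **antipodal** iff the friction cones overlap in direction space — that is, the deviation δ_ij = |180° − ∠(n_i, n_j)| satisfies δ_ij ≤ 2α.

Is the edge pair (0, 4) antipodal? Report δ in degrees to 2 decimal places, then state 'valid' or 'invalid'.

α = atan 0.15 = 8.53°;  2α = 17.06°
edge 0: e_0 = (-0.62, -0.97);  n_0 = (-0.8426, +0.5386)
edge 4: e_4 = (+1.00, +1.60);  n_4 = (+0.8480, -0.5300)
∠(n_0, n_4) = 179.42°
δ = |180° − 179.42°| = 0.58°
0.58° ≤ 2α = 17.06°  →  valid

δ = 0.58°, valid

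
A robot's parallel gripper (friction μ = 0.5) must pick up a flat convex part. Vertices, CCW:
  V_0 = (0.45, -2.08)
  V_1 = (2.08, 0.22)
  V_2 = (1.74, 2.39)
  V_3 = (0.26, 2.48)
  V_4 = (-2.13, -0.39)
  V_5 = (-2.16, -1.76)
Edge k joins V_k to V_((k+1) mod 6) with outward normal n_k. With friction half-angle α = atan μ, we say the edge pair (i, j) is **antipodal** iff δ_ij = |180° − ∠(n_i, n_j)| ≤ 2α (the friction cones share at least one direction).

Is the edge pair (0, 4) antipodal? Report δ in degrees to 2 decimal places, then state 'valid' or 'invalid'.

δ = 34.07°, valid

α = atan 0.5 = 26.57°;  2α = 53.13°
edge 0: e_0 = (+1.63, +2.30);  n_0 = (+0.8159, -0.5782)
edge 4: e_4 = (-0.03, -1.37);  n_4 = (-0.9998, +0.0219)
∠(n_0, n_4) = 145.93°
δ = |180° − 145.93°| = 34.07°
34.07° ≤ 2α = 53.13°  →  valid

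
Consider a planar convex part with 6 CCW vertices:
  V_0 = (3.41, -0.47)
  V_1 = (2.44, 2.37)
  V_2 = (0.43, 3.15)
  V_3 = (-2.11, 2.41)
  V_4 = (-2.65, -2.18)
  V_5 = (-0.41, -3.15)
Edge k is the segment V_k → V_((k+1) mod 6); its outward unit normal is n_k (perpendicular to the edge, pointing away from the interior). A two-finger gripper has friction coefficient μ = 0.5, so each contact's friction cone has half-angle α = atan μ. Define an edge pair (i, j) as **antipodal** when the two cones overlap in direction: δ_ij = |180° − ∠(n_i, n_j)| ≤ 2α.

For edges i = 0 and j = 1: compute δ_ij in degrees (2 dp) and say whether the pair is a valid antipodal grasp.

δ = 130.07°, invalid

α = atan 0.5 = 26.57°;  2α = 53.13°
edge 0: e_0 = (-0.97, +2.84);  n_0 = (+0.9463, +0.3232)
edge 1: e_1 = (-2.01, +0.78);  n_1 = (+0.3618, +0.9323)
∠(n_0, n_1) = 49.93°
δ = |180° − 49.93°| = 130.07°
130.07° > 2α = 53.13°  →  invalid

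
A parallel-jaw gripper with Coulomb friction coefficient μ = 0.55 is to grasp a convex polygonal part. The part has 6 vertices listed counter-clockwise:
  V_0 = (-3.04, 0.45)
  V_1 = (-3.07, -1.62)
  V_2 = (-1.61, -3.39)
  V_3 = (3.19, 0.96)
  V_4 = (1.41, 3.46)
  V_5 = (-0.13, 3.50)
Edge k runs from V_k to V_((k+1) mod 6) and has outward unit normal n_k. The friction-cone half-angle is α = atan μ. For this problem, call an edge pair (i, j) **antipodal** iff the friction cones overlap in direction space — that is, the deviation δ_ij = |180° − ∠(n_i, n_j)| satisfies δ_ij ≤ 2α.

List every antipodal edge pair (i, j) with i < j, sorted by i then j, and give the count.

count = 6; pairs: (0,2), (0,3), (1,3), (1,4), (2,4), (2,5)

α = atan 0.55 = 28.81°;  2α = 57.62°
n_0 = (-0.9999, +0.0145)
n_1 = (-0.7714, -0.6363)
n_2 = (+0.6715, -0.7410)
n_3 = (+0.8146, +0.5800)
n_4 = (+0.0260, +0.9997)
n_5 = (-0.7235, +0.6903)
  (0,1): δ = 139.65°  ·
  (0,2): δ = 46.99°  ✓
  (0,3): δ = 36.28°  ✓
  (0,4): δ = 89.34°  ·
  (0,5): δ = 137.18°  ·
  (1,2): δ = 87.33°  ·
  (1,3): δ = 4.07°  ✓
  (1,4): δ = 48.99°  ✓
  (1,5): δ = 96.83°  ·
  (2,3): δ = 96.73°  ·
  (2,4): δ = 43.67°  ✓
  (2,5): δ = 4.16°  ✓
  (3,4): δ = 126.94°  ·
  (3,5): δ = 79.11°  ·
  (4,5): δ = 132.17°  ·
antipodal pairs: 6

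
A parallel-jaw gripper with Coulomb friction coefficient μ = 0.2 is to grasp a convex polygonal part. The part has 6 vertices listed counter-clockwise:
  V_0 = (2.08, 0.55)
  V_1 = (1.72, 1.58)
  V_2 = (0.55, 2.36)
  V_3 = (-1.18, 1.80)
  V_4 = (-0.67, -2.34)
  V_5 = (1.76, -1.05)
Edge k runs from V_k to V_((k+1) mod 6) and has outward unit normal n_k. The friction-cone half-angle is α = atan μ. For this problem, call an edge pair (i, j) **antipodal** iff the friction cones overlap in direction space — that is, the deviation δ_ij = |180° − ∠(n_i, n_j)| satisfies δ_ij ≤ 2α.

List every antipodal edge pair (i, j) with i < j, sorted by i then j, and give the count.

count = 3; pairs: (0,3), (2,4), (3,5)

α = atan 0.2 = 11.31°;  2α = 22.62°
n_0 = (+0.9440, +0.3299)
n_1 = (+0.5547, +0.8321)
n_2 = (-0.3080, +0.9514)
n_3 = (-0.9925, -0.1223)
n_4 = (+0.4689, -0.8833)
n_5 = (+0.9806, -0.1961)
  (0,1): δ = 142.96°  ·
  (0,2): δ = 91.33°  ·
  (0,3): δ = 12.24°  ✓
  (0,4): δ = 98.70°  ·
  (0,5): δ = 149.42°  ·
  (1,2): δ = 128.37°  ·
  (1,3): δ = 49.29°  ·
  (1,4): δ = 61.65°  ·
  (1,5): δ = 112.38°  ·
  (2,3): δ = 100.91°  ·
  (2,4): δ = 10.03°  ✓
  (2,5): δ = 60.75°  ·
  (3,4): δ = 69.06°  ·
  (3,5): δ = 18.33°  ✓
  (4,5): δ = 129.27°  ·
antipodal pairs: 3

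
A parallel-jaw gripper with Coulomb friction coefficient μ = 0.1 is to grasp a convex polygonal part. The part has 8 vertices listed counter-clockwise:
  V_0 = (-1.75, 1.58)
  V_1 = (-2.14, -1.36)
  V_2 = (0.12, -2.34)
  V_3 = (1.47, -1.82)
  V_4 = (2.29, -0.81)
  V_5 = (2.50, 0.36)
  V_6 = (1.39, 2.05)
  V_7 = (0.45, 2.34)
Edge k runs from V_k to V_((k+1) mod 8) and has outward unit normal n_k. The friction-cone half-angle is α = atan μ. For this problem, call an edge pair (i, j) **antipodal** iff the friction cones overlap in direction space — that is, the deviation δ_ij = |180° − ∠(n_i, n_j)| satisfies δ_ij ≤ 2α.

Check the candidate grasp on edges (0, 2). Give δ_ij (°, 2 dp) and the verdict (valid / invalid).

δ = 61.38°, invalid

α = atan 0.1 = 5.71°;  2α = 11.42°
edge 0: e_0 = (-0.39, -2.94);  n_0 = (-0.9913, +0.1315)
edge 2: e_2 = (+1.35, +0.52);  n_2 = (+0.3594, -0.9332)
∠(n_0, n_2) = 118.62°
δ = |180° − 118.62°| = 61.38°
61.38° > 2α = 11.42°  →  invalid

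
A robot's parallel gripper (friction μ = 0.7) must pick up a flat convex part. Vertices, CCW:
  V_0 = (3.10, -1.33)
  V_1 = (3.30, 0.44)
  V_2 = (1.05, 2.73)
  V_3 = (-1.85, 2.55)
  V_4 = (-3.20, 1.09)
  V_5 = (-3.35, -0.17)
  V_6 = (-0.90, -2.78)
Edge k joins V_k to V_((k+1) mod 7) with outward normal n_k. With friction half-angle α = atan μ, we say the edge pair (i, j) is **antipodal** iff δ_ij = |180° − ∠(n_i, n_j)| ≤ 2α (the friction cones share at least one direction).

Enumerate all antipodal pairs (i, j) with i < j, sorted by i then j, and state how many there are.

α = atan 0.7 = 34.99°;  2α = 69.98°
n_0 = (+0.9937, -0.1123)
n_1 = (+0.7133, +0.7008)
n_2 = (-0.0619, +0.9981)
n_3 = (-0.7342, +0.6789)
n_4 = (-0.9930, +0.1182)
n_5 = (-0.7291, -0.6844)
n_6 = (+0.3408, -0.9401)
  (0,1): δ = 129.06°  ·
  (0,2): δ = 80.00°  ·
  (0,3): δ = 36.31°  ✓
  (0,4): δ = 0.34°  ✓
  (0,5): δ = 49.64°  ✓
  (0,6): δ = 116.37°  ·
  (1,2): δ = 130.94°  ·
  (1,3): δ = 87.25°  ·
  (1,4): δ = 51.28°  ✓
  (1,5): δ = 1.31°  ✓
  (1,6): δ = 65.43°  ✓
  (2,3): δ = 136.31°  ·
  (2,4): δ = 100.34°  ·
  (2,5): δ = 50.36°  ✓
  (2,6): δ = 16.37°  ✓
  (3,4): δ = 144.03°  ·
  (3,5): δ = 94.05°  ·
  (3,6): δ = 27.32°  ✓
  (4,5): δ = 130.02°  ·
  (4,6): δ = 63.29°  ✓
  (5,6): δ = 113.26°  ·
antipodal pairs: 10

count = 10; pairs: (0,3), (0,4), (0,5), (1,4), (1,5), (1,6), (2,5), (2,6), (3,6), (4,6)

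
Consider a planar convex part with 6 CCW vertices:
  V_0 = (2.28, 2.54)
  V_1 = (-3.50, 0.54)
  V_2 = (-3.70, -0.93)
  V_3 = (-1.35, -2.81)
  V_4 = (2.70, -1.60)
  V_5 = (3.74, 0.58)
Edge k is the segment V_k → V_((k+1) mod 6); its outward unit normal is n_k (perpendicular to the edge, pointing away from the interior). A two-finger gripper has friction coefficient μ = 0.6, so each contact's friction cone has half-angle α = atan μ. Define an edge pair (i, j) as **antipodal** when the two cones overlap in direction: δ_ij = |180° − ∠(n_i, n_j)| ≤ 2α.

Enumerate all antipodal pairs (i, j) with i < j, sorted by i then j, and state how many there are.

count = 6; pairs: (0,2), (0,3), (0,4), (1,4), (1,5), (2,5)

α = atan 0.6 = 30.96°;  2α = 61.93°
n_0 = (-0.3270, +0.9450)
n_1 = (-0.9909, +0.1348)
n_2 = (-0.6247, -0.7809)
n_3 = (+0.2863, -0.9582)
n_4 = (+0.9026, -0.4306)
n_5 = (+0.8020, +0.5974)
  (0,1): δ = 116.83°  ·
  (0,2): δ = 57.75°  ✓
  (0,3): δ = 2.45°  ✓
  (0,4): δ = 45.41°  ✓
  (0,5): δ = 107.60°  ·
  (1,2): δ = 120.91°  ·
  (1,3): δ = 65.62°  ·
  (1,4): δ = 17.76°  ✓
  (1,5): δ = 44.43°  ✓
  (2,3): δ = 124.71°  ·
  (2,4): δ = 76.84°  ·
  (2,5): δ = 14.66°  ✓
  (3,4): δ = 132.14°  ·
  (3,5): δ = 69.95°  ·
  (4,5): δ = 117.81°  ·
antipodal pairs: 6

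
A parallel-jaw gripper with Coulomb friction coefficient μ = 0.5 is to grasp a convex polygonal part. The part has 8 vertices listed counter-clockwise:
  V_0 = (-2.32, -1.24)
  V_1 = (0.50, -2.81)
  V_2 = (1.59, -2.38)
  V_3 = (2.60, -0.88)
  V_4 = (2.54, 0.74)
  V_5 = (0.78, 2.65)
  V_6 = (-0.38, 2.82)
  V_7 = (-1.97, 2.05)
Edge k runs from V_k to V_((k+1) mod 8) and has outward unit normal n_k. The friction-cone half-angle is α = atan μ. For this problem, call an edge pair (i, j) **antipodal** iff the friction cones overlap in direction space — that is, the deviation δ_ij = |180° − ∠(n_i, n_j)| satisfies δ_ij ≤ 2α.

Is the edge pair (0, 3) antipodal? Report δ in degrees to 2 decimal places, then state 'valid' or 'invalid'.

δ = 58.77°, invalid

α = atan 0.5 = 26.57°;  2α = 53.13°
edge 0: e_0 = (+2.82, -1.57);  n_0 = (-0.4864, -0.8737)
edge 3: e_3 = (-0.06, +1.62);  n_3 = (+0.9993, +0.0370)
∠(n_0, n_3) = 121.23°
δ = |180° − 121.23°| = 58.77°
58.77° > 2α = 53.13°  →  invalid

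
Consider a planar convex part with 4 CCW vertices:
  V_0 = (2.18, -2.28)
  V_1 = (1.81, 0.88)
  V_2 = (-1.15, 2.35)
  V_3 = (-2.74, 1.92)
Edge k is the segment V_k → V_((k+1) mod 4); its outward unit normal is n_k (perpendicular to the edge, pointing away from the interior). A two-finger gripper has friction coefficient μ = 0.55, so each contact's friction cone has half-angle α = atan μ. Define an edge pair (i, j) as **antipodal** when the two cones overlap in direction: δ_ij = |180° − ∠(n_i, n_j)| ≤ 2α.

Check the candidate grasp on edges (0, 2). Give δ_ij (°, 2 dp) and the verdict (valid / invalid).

α = atan 0.55 = 28.81°;  2α = 57.62°
edge 0: e_0 = (-0.37, +3.16);  n_0 = (+0.9932, +0.1163)
edge 2: e_2 = (-1.59, -0.43);  n_2 = (-0.2611, +0.9653)
∠(n_0, n_2) = 98.45°
δ = |180° − 98.45°| = 81.55°
81.55° > 2α = 57.62°  →  invalid

δ = 81.55°, invalid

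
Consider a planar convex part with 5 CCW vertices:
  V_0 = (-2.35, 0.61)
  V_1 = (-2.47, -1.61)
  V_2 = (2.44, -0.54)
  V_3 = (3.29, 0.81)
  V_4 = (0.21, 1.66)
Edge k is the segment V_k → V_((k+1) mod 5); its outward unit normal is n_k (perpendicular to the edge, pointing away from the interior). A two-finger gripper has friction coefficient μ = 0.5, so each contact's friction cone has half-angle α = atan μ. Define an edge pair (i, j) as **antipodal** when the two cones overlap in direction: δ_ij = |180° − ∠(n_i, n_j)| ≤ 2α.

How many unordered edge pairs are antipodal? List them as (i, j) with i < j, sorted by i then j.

count = 4; pairs: (0,2), (1,3), (1,4), (2,4)

α = atan 0.5 = 26.57°;  2α = 53.13°
n_0 = (-0.9985, +0.0540)
n_1 = (+0.2129, -0.9771)
n_2 = (+0.8462, -0.5328)
n_3 = (+0.2660, +0.9640)
n_4 = (-0.3795, +0.9252)
  (0,1): δ = 74.61°  ·
  (0,2): δ = 29.10°  ✓
  (0,3): δ = 77.67°  ·
  (0,4): δ = 115.40°  ·
  (1,2): δ = 134.49°  ·
  (1,3): δ = 27.72°  ✓
  (1,4): δ = 10.01°  ✓
  (2,3): δ = 73.23°  ·
  (2,4): δ = 35.50°  ✓
  (3,4): δ = 142.27°  ·
antipodal pairs: 4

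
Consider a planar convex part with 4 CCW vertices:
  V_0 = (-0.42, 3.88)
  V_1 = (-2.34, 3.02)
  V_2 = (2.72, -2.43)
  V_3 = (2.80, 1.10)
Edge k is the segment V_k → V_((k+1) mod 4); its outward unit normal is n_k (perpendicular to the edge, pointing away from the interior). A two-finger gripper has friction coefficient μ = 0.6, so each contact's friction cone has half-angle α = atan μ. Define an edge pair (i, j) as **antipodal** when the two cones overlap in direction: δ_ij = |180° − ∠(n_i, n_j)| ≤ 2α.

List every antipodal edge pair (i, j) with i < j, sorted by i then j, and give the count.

count = 2; pairs: (1,2), (1,3)

α = atan 0.6 = 30.96°;  2α = 61.93°
n_0 = (-0.4088, +0.9126)
n_1 = (-0.7328, -0.6804)
n_2 = (+0.9997, -0.0227)
n_3 = (+0.6535, +0.7569)
  (0,1): δ = 71.25°  ·
  (0,2): δ = 64.57°  ·
  (0,3): δ = 115.07°  ·
  (1,2): δ = 44.17°  ✓
  (1,3): δ = 6.32°  ✓
  (2,3): δ = 129.51°  ·
antipodal pairs: 2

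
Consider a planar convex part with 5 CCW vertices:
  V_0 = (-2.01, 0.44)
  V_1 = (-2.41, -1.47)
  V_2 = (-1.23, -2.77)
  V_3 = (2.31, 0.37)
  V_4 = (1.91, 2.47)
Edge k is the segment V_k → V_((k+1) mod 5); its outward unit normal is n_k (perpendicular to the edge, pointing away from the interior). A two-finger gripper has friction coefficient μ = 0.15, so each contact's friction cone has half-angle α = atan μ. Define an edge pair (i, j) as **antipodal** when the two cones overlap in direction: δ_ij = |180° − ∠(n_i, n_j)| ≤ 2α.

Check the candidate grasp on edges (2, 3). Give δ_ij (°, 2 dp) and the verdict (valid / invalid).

δ = 120.79°, invalid

α = atan 0.15 = 8.53°;  2α = 17.06°
edge 2: e_2 = (+3.54, +3.14);  n_2 = (+0.6636, -0.7481)
edge 3: e_3 = (-0.40, +2.10);  n_3 = (+0.9823, +0.1871)
∠(n_2, n_3) = 59.21°
δ = |180° − 59.21°| = 120.79°
120.79° > 2α = 17.06°  →  invalid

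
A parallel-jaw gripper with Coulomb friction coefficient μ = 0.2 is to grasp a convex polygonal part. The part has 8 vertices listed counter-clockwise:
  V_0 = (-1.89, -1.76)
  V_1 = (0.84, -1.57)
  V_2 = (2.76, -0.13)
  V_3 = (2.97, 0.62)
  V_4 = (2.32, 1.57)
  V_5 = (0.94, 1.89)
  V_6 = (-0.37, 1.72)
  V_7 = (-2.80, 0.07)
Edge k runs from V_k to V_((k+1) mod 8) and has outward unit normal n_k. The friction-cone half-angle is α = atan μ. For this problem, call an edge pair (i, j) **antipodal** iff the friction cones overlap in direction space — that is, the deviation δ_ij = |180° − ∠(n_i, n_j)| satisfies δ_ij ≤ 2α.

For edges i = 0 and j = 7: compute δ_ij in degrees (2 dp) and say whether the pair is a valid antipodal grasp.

δ = 112.46°, invalid

α = atan 0.2 = 11.31°;  2α = 22.62°
edge 0: e_0 = (+2.73, +0.19);  n_0 = (+0.0694, -0.9976)
edge 7: e_7 = (+0.91, -1.83);  n_7 = (-0.8954, -0.4453)
∠(n_0, n_7) = 67.54°
δ = |180° − 67.54°| = 112.46°
112.46° > 2α = 22.62°  →  invalid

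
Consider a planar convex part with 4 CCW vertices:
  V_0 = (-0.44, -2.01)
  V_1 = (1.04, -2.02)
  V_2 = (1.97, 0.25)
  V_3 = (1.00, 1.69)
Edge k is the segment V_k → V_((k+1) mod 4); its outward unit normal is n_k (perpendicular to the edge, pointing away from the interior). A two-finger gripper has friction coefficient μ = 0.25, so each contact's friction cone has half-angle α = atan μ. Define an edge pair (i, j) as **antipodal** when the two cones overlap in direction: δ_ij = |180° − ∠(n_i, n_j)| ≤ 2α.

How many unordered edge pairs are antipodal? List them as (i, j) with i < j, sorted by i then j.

α = atan 0.25 = 14.04°;  2α = 28.07°
n_0 = (-0.0068, -1.0000)
n_1 = (+0.9254, -0.3791)
n_2 = (+0.8294, +0.5587)
n_3 = (-0.9319, +0.3627)
  (0,1): δ = 111.89°  ·
  (0,2): δ = 55.65°  ·
  (0,3): δ = 69.12°  ·
  (1,2): δ = 123.76°  ·
  (1,3): δ = 1.01°  ✓
  (2,3): δ = 55.23°  ·
antipodal pairs: 1

count = 1; pairs: (1,3)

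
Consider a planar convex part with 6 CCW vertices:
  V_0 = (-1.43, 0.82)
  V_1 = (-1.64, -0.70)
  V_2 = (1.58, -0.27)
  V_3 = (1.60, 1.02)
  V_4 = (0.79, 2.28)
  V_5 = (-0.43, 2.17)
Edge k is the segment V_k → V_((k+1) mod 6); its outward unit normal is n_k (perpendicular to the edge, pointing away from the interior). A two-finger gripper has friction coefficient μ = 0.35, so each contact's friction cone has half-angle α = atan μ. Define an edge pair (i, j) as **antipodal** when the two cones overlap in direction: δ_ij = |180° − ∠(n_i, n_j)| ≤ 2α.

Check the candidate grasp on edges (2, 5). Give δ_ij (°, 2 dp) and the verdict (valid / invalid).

δ = 35.64°, valid

α = atan 0.35 = 19.29°;  2α = 38.58°
edge 2: e_2 = (+0.02, +1.29);  n_2 = (+0.9999, -0.0155)
edge 5: e_5 = (-1.00, -1.35);  n_5 = (-0.8036, +0.5952)
∠(n_2, n_5) = 144.36°
δ = |180° − 144.36°| = 35.64°
35.64° ≤ 2α = 38.58°  →  valid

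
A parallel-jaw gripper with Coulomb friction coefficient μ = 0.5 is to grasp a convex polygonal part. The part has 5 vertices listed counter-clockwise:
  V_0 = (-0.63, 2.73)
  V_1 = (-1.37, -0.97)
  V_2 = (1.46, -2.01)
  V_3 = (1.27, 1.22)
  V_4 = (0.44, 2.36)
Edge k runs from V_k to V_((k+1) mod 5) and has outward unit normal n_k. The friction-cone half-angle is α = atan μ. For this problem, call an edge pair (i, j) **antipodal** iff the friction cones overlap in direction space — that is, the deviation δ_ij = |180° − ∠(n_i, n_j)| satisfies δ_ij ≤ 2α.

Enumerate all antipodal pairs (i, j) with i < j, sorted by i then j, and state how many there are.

α = atan 0.5 = 26.57°;  2α = 53.13°
n_0 = (-0.9806, +0.1961)
n_1 = (-0.3449, -0.9386)
n_2 = (+0.9983, +0.0587)
n_3 = (+0.8084, +0.5886)
n_4 = (+0.3268, +0.9451)
  (0,1): δ = 98.87°  ·
  (0,2): δ = 14.68°  ✓
  (0,3): δ = 47.37°  ✓
  (0,4): δ = 82.23°  ·
  (1,2): δ = 66.46°  ·
  (1,3): δ = 33.76°  ✓
  (1,4): δ = 1.10°  ✓
  (2,3): δ = 147.31°  ·
  (2,4): δ = 112.44°  ·
  (3,4): δ = 145.13°  ·
antipodal pairs: 4

count = 4; pairs: (0,2), (0,3), (1,3), (1,4)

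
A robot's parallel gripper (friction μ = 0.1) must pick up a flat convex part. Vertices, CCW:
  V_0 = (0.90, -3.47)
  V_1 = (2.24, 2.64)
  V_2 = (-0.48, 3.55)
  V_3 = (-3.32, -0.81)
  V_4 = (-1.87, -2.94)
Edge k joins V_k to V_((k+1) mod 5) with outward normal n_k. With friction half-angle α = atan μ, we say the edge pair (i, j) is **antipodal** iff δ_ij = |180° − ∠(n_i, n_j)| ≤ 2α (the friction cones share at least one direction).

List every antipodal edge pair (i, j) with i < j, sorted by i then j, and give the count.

α = atan 0.1 = 5.71°;  2α = 11.42°
n_0 = (+0.9768, -0.2142)
n_1 = (+0.3173, +0.9483)
n_2 = (-0.8379, +0.5458)
n_3 = (-0.8266, -0.5627)
n_4 = (-0.1879, -0.9822)
  (0,1): δ = 96.13°  ·
  (0,2): δ = 20.71°  ·
  (0,3): δ = 46.61°  ·
  (0,4): δ = 91.54°  ·
  (1,2): δ = 104.58°  ·
  (1,3): δ = 37.26°  ·
  (1,4): δ = 7.67°  ✓
  (2,3): δ = 112.68°  ·
  (2,4): δ = 67.75°  ·
  (3,4): δ = 135.08°  ·
antipodal pairs: 1

count = 1; pairs: (1,4)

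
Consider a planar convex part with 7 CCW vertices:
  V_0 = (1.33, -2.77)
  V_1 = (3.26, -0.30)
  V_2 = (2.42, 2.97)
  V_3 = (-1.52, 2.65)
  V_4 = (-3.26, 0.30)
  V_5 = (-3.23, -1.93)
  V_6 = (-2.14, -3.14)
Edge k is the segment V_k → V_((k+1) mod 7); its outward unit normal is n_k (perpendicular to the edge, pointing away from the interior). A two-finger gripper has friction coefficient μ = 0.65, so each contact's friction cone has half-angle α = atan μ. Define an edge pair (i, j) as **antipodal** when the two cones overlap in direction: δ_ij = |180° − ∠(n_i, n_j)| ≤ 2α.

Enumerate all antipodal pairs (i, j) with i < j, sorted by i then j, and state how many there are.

α = atan 0.65 = 33.02°;  2α = 66.05°
n_0 = (+0.7880, -0.6157)
n_1 = (+0.9686, +0.2488)
n_2 = (-0.0810, +0.9967)
n_3 = (-0.8037, +0.5951)
n_4 = (-0.9999, -0.0135)
n_5 = (-0.7430, -0.6693)
n_6 = (+0.1060, -0.9944)
  (0,1): δ = 127.59°  ·
  (0,2): δ = 47.35°  ✓
  (0,3): δ = 1.49°  ✓
  (0,4): δ = 38.77°  ✓
  (0,5): δ = 80.02°  ·
  (0,6): δ = 134.09°  ·
  (1,2): δ = 99.76°  ·
  (1,3): δ = 50.92°  ✓
  (1,4): δ = 13.64°  ✓
  (1,5): δ = 27.61°  ✓
  (1,6): δ = 81.68°  ·
  (2,3): δ = 131.16°  ·
  (2,4): δ = 93.87°  ·
  (2,5): δ = 52.63°  ✓
  (2,6): δ = 1.44°  ✓
  (3,4): δ = 142.71°  ·
  (3,5): δ = 101.47°  ·
  (3,6): δ = 47.40°  ✓
  (4,5): δ = 138.76°  ·
  (4,6): δ = 84.68°  ·
  (5,6): δ = 125.93°  ·
antipodal pairs: 9

count = 9; pairs: (0,2), (0,3), (0,4), (1,3), (1,4), (1,5), (2,5), (2,6), (3,6)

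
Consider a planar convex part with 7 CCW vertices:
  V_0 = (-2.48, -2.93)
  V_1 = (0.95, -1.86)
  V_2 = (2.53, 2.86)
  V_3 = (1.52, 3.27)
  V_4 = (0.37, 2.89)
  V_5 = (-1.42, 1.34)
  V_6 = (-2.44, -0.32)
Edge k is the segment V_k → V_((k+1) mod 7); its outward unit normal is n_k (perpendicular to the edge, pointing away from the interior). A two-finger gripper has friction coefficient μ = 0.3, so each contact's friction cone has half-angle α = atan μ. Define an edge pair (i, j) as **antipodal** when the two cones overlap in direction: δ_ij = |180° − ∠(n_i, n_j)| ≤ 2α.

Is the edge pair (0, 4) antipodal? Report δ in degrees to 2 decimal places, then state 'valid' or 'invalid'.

δ = 23.56°, valid

α = atan 0.3 = 16.70°;  2α = 33.40°
edge 0: e_0 = (+3.43, +1.07);  n_0 = (+0.2978, -0.9546)
edge 4: e_4 = (-1.79, -1.55);  n_4 = (-0.6546, +0.7560)
∠(n_0, n_4) = 156.44°
δ = |180° − 156.44°| = 23.56°
23.56° ≤ 2α = 33.40°  →  valid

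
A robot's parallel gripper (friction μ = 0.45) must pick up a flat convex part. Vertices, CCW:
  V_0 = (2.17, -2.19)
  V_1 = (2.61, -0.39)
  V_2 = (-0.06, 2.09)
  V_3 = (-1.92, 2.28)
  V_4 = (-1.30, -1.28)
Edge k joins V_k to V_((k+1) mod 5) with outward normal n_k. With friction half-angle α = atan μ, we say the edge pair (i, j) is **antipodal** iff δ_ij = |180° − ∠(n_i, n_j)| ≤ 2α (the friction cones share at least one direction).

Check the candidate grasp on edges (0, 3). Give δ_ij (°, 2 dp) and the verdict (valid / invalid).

α = atan 0.45 = 24.23°;  2α = 48.46°
edge 0: e_0 = (+0.44, +1.80);  n_0 = (+0.9714, -0.2375)
edge 3: e_3 = (+0.62, -3.56);  n_3 = (-0.9852, -0.1716)
∠(n_0, n_3) = 156.38°
δ = |180° − 156.38°| = 23.62°
23.62° ≤ 2α = 48.46°  →  valid

δ = 23.62°, valid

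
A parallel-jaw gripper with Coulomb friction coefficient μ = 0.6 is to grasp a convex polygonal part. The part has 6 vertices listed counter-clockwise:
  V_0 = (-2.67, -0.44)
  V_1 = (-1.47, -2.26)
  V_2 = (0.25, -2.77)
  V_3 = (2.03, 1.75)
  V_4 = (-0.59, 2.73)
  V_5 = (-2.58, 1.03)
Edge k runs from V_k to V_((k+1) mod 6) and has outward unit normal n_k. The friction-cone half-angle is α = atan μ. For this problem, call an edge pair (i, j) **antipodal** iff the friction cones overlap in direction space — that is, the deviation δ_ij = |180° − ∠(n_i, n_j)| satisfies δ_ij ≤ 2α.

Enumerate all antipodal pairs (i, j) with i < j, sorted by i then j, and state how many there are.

α = atan 0.6 = 30.96°;  2α = 61.93°
n_0 = (-0.8349, -0.5505)
n_1 = (-0.2843, -0.9587)
n_2 = (+0.9305, -0.3664)
n_3 = (+0.3503, +0.9366)
n_4 = (-0.6495, +0.7603)
n_5 = (-0.9981, +0.0611)
  (0,1): δ = 139.91°  ·
  (0,2): δ = 54.89°  ✓
  (0,3): δ = 36.09°  ✓
  (0,4): δ = 97.11°  ·
  (0,5): δ = 143.10°  ·
  (1,2): δ = 94.98°  ·
  (1,3): δ = 3.99°  ✓
  (1,4): δ = 57.02°  ✓
  (1,5): δ = 103.01°  ·
  (2,3): δ = 89.01°  ·
  (2,4): δ = 28.00°  ✓
  (2,5): δ = 17.99°  ✓
  (3,4): δ = 118.99°  ·
  (3,5): δ = 73.00°  ·
  (4,5): δ = 134.01°  ·
antipodal pairs: 6

count = 6; pairs: (0,2), (0,3), (1,3), (1,4), (2,4), (2,5)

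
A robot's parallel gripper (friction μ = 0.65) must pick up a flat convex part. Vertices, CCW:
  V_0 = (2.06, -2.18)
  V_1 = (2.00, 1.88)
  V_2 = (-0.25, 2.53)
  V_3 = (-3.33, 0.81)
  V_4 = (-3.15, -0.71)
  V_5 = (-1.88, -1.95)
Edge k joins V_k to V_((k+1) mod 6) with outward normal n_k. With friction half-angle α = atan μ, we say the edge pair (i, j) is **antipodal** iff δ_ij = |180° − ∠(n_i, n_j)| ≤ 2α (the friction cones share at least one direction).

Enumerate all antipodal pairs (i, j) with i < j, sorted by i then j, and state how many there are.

count = 6; pairs: (0,2), (0,3), (0,4), (1,4), (1,5), (2,5)

α = atan 0.65 = 33.02°;  2α = 66.05°
n_0 = (+0.9999, +0.0148)
n_1 = (+0.2775, +0.9607)
n_2 = (-0.4876, +0.8731)
n_3 = (-0.9931, -0.1176)
n_4 = (-0.6986, -0.7155)
n_5 = (-0.0583, -0.9983)
  (0,1): δ = 106.96°  ·
  (0,2): δ = 61.67°  ✓
  (0,3): δ = 5.91°  ✓
  (0,4): δ = 44.84°  ✓
  (0,5): δ = 85.81°  ·
  (1,2): δ = 134.71°  ·
  (1,3): δ = 67.13°  ·
  (1,4): δ = 28.20°  ✓
  (1,5): δ = 12.77°  ✓
  (2,3): δ = 112.43°  ·
  (2,4): δ = 73.50°  ·
  (2,5): δ = 32.52°  ✓
  (3,4): δ = 141.07°  ·
  (3,5): δ = 100.09°  ·
  (4,5): δ = 139.03°  ·
antipodal pairs: 6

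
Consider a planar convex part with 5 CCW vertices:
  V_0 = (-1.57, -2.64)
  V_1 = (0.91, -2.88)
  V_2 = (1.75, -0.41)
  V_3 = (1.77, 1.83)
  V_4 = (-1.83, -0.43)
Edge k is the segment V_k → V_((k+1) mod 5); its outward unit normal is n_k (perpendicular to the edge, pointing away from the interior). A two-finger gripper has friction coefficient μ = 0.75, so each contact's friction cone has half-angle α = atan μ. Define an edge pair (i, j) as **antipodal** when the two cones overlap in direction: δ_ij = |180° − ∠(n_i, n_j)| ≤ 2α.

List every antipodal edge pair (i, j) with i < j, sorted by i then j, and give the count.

count = 5; pairs: (0,3), (1,3), (1,4), (2,3), (2,4)

α = atan 0.75 = 36.87°;  2α = 73.74°
n_0 = (-0.0963, -0.9954)
n_1 = (+0.9467, -0.3220)
n_2 = (+1.0000, -0.0089)
n_3 = (-0.5317, +0.8469)
n_4 = (-0.9932, -0.1168)
  (0,1): δ = 103.25°  ·
  (0,2): δ = 84.98°  ·
  (0,3): δ = 37.65°  ✓
  (0,4): δ = 102.24°  ·
  (1,2): δ = 161.73°  ·
  (1,3): δ = 39.10°  ✓
  (1,4): δ = 25.49°  ✓
  (2,3): δ = 57.37°  ✓
  (2,4): δ = 7.22°  ✓
  (3,4): δ = 115.41°  ·
antipodal pairs: 5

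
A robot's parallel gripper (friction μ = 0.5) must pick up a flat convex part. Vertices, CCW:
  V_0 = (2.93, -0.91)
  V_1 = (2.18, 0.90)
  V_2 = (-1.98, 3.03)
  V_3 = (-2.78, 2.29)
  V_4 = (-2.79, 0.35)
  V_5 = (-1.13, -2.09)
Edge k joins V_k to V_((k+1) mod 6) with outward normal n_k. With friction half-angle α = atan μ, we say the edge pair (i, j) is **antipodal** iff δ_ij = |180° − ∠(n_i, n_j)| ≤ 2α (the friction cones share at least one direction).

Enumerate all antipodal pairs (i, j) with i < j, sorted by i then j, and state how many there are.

α = atan 0.5 = 26.57°;  2α = 53.13°
n_0 = (+0.9238, +0.3828)
n_1 = (+0.4558, +0.8901)
n_2 = (-0.6790, +0.7341)
n_3 = (-1.0000, +0.0052)
n_4 = (-0.8268, -0.5625)
n_5 = (+0.2791, -0.9603)
  (0,1): δ = 139.62°  ·
  (0,2): δ = 69.74°  ·
  (0,3): δ = 22.80°  ✓
  (0,4): δ = 11.72°  ✓
  (0,5): δ = 83.70°  ·
  (1,2): δ = 110.12°  ·
  (1,3): δ = 63.18°  ·
  (1,4): δ = 28.66°  ✓
  (1,5): δ = 43.32°  ✓
  (2,3): δ = 133.06°  ·
  (2,4): δ = 98.54°  ·
  (2,5): δ = 26.56°  ✓
  (3,4): δ = 145.48°  ·
  (3,5): δ = 73.50°  ·
  (4,5): δ = 108.02°  ·
antipodal pairs: 5

count = 5; pairs: (0,3), (0,4), (1,4), (1,5), (2,5)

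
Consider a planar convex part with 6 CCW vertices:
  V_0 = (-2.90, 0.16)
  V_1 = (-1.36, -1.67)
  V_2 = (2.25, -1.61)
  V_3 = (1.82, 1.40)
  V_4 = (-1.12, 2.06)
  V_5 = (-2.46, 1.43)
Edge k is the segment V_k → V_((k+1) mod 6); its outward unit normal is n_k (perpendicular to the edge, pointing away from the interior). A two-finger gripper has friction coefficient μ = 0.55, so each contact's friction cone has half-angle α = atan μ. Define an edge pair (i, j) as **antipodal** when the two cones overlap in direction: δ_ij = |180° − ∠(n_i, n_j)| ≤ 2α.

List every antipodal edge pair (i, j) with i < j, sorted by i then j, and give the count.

count = 5; pairs: (0,2), (0,3), (1,3), (1,4), (2,5)

α = atan 0.55 = 28.81°;  2α = 57.62°
n_0 = (-0.7651, -0.6439)
n_1 = (+0.0166, -0.9999)
n_2 = (+0.9899, +0.1414)
n_3 = (+0.2190, +0.9757)
n_4 = (-0.4255, +0.9050)
n_5 = (-0.9449, +0.3274)
  (0,1): δ = 129.13°  ·
  (0,2): δ = 31.95°  ✓
  (0,3): δ = 37.27°  ✓
  (0,4): δ = 75.10°  ·
  (0,5): δ = 120.81°  ·
  (1,2): δ = 82.82°  ·
  (1,3): δ = 13.60°  ✓
  (1,4): δ = 24.23°  ✓
  (1,5): δ = 69.94°  ·
  (2,3): δ = 110.78°  ·
  (2,4): δ = 72.95°  ·
  (2,5): δ = 27.24°  ✓
  (3,4): δ = 142.17°  ·
  (3,5): δ = 96.46°  ·
  (4,5): δ = 134.29°  ·
antipodal pairs: 5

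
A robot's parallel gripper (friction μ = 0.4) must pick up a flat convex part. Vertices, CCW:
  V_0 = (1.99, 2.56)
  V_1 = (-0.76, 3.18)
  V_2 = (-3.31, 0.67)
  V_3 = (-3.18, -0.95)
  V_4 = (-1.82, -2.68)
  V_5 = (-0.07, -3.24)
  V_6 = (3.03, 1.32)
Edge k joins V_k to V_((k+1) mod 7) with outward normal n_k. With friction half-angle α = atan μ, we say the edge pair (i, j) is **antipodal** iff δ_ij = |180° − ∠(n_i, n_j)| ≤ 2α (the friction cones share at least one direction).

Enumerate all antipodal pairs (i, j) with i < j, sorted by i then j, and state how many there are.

α = atan 0.4 = 21.80°;  2α = 43.60°
n_0 = (+0.2199, +0.9755)
n_1 = (-0.7015, +0.7127)
n_2 = (-0.9968, -0.0800)
n_3 = (-0.7862, -0.6180)
n_4 = (-0.3048, -0.9524)
n_5 = (+0.8270, -0.5622)
n_6 = (+0.7662, +0.6426)
  (0,1): δ = 122.75°  ·
  (0,2): δ = 72.71°  ·
  (0,3): δ = 39.12°  ✓
  (0,4): δ = 5.04°  ✓
  (0,5): δ = 68.50°  ·
  (0,6): δ = 142.69°  ·
  (1,2): δ = 129.96°  ·
  (1,3): δ = 96.38°  ·
  (1,4): δ = 62.29°  ·
  (1,5): δ = 11.24°  ✓
  (1,6): δ = 85.44°  ·
  (2,3): δ = 146.42°  ·
  (2,4): δ = 112.33°  ·
  (2,5): δ = 38.80°  ✓
  (2,6): δ = 35.40°  ✓
  (3,4): δ = 145.92°  ·
  (3,5): δ = 72.38°  ·
  (3,6): δ = 1.82°  ✓
  (4,5): δ = 106.46°  ·
  (4,6): δ = 32.27°  ✓
  (5,6): δ = 105.80°  ·
antipodal pairs: 7

count = 7; pairs: (0,3), (0,4), (1,5), (2,5), (2,6), (3,6), (4,6)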